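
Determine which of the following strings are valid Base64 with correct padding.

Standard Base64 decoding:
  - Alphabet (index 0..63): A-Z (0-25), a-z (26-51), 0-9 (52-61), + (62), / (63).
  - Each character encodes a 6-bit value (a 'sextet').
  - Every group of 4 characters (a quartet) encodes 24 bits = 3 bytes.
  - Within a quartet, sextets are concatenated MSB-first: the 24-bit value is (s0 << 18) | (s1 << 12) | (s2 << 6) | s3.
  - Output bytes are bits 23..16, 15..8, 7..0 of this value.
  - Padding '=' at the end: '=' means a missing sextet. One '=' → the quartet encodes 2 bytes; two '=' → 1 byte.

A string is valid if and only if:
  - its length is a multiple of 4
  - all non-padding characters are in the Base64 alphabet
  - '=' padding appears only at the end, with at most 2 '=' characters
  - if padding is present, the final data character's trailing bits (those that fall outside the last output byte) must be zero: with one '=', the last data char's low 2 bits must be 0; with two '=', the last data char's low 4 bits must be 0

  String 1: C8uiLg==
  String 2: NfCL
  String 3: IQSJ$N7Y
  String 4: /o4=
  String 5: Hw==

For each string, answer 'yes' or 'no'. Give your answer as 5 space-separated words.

Answer: yes yes no yes yes

Derivation:
String 1: 'C8uiLg==' → valid
String 2: 'NfCL' → valid
String 3: 'IQSJ$N7Y' → invalid (bad char(s): ['$'])
String 4: '/o4=' → valid
String 5: 'Hw==' → valid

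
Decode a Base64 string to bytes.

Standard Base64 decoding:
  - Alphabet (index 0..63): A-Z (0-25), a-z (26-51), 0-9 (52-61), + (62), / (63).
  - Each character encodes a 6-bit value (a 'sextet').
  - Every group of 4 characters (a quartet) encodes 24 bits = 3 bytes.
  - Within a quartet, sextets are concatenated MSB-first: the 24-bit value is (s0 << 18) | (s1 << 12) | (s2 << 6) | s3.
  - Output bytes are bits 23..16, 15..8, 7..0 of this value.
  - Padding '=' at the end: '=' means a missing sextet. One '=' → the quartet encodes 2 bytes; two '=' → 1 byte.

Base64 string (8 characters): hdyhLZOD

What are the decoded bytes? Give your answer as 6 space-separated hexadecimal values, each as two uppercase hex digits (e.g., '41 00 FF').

Answer: 85 DC A1 2D 93 83

Derivation:
After char 0 ('h'=33): chars_in_quartet=1 acc=0x21 bytes_emitted=0
After char 1 ('d'=29): chars_in_quartet=2 acc=0x85D bytes_emitted=0
After char 2 ('y'=50): chars_in_quartet=3 acc=0x21772 bytes_emitted=0
After char 3 ('h'=33): chars_in_quartet=4 acc=0x85DCA1 -> emit 85 DC A1, reset; bytes_emitted=3
After char 4 ('L'=11): chars_in_quartet=1 acc=0xB bytes_emitted=3
After char 5 ('Z'=25): chars_in_quartet=2 acc=0x2D9 bytes_emitted=3
After char 6 ('O'=14): chars_in_quartet=3 acc=0xB64E bytes_emitted=3
After char 7 ('D'=3): chars_in_quartet=4 acc=0x2D9383 -> emit 2D 93 83, reset; bytes_emitted=6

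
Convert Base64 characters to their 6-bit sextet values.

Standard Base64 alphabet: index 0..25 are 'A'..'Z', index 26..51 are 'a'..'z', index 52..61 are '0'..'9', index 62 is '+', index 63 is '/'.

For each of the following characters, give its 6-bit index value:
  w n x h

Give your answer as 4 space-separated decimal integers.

Answer: 48 39 49 33

Derivation:
'w': a..z range, 26 + ord('w') − ord('a') = 48
'n': a..z range, 26 + ord('n') − ord('a') = 39
'x': a..z range, 26 + ord('x') − ord('a') = 49
'h': a..z range, 26 + ord('h') − ord('a') = 33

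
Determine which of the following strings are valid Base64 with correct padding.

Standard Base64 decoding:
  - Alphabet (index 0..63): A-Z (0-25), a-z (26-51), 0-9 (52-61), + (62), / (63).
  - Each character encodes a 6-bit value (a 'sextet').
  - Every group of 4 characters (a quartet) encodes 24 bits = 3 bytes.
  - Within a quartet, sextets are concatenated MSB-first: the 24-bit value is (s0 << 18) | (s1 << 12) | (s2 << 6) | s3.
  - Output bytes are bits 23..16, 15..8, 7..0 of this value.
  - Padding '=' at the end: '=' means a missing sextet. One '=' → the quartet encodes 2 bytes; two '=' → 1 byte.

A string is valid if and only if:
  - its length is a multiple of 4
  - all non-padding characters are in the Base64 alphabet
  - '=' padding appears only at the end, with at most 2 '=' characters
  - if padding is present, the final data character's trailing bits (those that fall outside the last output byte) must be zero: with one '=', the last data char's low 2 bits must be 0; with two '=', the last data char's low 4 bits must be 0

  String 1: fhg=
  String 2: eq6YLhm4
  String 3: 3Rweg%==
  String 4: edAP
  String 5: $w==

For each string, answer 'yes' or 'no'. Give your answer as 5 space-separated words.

String 1: 'fhg=' → valid
String 2: 'eq6YLhm4' → valid
String 3: '3Rweg%==' → invalid (bad char(s): ['%'])
String 4: 'edAP' → valid
String 5: '$w==' → invalid (bad char(s): ['$'])

Answer: yes yes no yes no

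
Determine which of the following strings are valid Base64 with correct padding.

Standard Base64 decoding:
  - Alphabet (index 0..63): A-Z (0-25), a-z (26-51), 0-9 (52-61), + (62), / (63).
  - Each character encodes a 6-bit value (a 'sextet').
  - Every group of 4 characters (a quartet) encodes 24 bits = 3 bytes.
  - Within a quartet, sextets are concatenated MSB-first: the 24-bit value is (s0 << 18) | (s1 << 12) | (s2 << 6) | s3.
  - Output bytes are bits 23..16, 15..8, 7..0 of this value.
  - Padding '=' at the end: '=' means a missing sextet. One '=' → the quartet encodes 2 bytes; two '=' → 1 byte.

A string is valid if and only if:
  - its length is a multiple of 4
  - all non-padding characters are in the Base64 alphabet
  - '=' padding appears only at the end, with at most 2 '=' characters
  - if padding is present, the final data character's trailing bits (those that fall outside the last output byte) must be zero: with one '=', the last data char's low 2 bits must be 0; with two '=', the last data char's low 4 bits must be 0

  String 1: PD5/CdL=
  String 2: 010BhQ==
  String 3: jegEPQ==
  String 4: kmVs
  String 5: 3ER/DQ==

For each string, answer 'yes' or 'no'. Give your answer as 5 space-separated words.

String 1: 'PD5/CdL=' → invalid (bad trailing bits)
String 2: '010BhQ==' → valid
String 3: 'jegEPQ==' → valid
String 4: 'kmVs' → valid
String 5: '3ER/DQ==' → valid

Answer: no yes yes yes yes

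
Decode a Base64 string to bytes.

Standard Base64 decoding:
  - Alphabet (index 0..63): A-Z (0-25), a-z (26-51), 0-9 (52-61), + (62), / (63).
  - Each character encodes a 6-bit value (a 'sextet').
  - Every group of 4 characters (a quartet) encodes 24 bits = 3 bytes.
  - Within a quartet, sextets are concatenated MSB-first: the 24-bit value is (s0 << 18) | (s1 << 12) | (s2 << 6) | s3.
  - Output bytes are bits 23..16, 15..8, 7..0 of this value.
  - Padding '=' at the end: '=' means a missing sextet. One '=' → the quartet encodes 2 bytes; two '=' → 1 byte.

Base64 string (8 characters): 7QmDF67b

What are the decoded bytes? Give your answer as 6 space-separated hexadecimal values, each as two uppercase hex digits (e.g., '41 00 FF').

Answer: ED 09 83 17 AE DB

Derivation:
After char 0 ('7'=59): chars_in_quartet=1 acc=0x3B bytes_emitted=0
After char 1 ('Q'=16): chars_in_quartet=2 acc=0xED0 bytes_emitted=0
After char 2 ('m'=38): chars_in_quartet=3 acc=0x3B426 bytes_emitted=0
After char 3 ('D'=3): chars_in_quartet=4 acc=0xED0983 -> emit ED 09 83, reset; bytes_emitted=3
After char 4 ('F'=5): chars_in_quartet=1 acc=0x5 bytes_emitted=3
After char 5 ('6'=58): chars_in_quartet=2 acc=0x17A bytes_emitted=3
After char 6 ('7'=59): chars_in_quartet=3 acc=0x5EBB bytes_emitted=3
After char 7 ('b'=27): chars_in_quartet=4 acc=0x17AEDB -> emit 17 AE DB, reset; bytes_emitted=6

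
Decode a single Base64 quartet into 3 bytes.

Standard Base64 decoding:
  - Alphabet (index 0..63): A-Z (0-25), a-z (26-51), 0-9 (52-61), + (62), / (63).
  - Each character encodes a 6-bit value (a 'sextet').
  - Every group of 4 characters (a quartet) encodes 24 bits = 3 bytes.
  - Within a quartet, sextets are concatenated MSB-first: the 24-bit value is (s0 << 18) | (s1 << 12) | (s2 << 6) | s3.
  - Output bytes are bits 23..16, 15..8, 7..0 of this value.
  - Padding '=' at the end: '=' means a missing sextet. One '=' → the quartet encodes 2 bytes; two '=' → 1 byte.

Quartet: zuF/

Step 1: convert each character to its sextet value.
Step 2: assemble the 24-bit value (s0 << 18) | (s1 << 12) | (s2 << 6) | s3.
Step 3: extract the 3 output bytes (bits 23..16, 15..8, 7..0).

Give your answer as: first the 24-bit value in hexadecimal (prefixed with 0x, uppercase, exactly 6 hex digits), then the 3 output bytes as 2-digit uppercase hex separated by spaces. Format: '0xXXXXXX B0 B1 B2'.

Sextets: z=51, u=46, F=5, /=63
24-bit: (51<<18) | (46<<12) | (5<<6) | 63
      = 0xCC0000 | 0x02E000 | 0x000140 | 0x00003F
      = 0xCEE17F
Bytes: (v>>16)&0xFF=CE, (v>>8)&0xFF=E1, v&0xFF=7F

Answer: 0xCEE17F CE E1 7F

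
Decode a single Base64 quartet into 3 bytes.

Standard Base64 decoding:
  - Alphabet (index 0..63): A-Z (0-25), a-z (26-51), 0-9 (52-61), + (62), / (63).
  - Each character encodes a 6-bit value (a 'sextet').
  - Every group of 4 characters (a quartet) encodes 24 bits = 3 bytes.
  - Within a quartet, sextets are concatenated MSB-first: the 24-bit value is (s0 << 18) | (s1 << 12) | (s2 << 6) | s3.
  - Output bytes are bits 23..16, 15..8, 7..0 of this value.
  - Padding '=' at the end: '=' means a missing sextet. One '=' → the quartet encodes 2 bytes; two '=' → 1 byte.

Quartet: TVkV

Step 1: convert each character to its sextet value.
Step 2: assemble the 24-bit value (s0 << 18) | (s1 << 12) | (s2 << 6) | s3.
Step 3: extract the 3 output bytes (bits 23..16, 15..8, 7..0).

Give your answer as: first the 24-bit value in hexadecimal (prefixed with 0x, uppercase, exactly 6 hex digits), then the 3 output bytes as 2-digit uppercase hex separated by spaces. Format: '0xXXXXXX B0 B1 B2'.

Answer: 0x4D5915 4D 59 15

Derivation:
Sextets: T=19, V=21, k=36, V=21
24-bit: (19<<18) | (21<<12) | (36<<6) | 21
      = 0x4C0000 | 0x015000 | 0x000900 | 0x000015
      = 0x4D5915
Bytes: (v>>16)&0xFF=4D, (v>>8)&0xFF=59, v&0xFF=15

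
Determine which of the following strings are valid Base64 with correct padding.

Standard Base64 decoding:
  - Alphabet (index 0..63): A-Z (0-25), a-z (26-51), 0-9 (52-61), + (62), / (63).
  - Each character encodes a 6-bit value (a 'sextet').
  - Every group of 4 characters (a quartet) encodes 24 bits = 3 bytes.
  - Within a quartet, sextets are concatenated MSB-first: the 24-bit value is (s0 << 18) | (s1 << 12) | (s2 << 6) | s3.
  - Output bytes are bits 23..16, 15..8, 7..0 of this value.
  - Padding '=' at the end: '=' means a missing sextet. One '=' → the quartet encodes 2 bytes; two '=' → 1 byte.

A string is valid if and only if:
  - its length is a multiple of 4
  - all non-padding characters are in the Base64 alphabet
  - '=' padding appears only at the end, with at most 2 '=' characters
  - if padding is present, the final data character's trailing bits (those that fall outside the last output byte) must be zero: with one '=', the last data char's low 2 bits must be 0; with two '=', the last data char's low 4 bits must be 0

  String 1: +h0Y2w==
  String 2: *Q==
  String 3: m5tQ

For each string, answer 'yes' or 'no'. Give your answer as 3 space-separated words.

String 1: '+h0Y2w==' → valid
String 2: '*Q==' → invalid (bad char(s): ['*'])
String 3: 'm5tQ' → valid

Answer: yes no yes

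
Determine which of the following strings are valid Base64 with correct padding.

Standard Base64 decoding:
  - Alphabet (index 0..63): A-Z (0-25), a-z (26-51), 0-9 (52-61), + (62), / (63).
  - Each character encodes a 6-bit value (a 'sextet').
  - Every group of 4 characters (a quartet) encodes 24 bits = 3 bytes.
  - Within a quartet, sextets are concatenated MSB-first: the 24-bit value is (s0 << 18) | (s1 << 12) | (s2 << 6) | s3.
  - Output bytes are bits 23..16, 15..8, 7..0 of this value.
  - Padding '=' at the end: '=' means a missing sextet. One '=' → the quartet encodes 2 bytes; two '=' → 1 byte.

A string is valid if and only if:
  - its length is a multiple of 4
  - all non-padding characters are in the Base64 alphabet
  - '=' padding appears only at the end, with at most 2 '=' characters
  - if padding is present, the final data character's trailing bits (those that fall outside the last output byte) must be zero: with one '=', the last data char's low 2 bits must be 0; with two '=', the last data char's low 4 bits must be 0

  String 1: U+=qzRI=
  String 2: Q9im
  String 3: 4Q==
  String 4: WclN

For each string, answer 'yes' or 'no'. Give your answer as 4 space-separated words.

String 1: 'U+=qzRI=' → invalid (bad char(s): ['=']; '=' in middle)
String 2: 'Q9im' → valid
String 3: '4Q==' → valid
String 4: 'WclN' → valid

Answer: no yes yes yes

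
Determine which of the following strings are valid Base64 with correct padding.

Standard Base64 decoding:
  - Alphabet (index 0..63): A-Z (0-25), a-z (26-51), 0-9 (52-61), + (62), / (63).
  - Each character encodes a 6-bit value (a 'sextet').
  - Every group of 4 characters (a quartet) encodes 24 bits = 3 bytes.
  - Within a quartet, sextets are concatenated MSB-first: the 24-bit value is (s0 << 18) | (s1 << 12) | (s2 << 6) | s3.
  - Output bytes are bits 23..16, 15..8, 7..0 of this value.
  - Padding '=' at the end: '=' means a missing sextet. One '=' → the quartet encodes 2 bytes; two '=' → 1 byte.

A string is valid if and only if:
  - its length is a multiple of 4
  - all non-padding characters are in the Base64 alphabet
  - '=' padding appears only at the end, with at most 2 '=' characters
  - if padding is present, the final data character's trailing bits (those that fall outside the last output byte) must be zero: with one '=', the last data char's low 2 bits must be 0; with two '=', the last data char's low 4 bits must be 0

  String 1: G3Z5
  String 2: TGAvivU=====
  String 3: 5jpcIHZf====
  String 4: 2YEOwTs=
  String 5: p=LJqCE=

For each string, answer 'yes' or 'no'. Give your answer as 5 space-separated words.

Answer: yes no no yes no

Derivation:
String 1: 'G3Z5' → valid
String 2: 'TGAvivU=====' → invalid (5 pad chars (max 2))
String 3: '5jpcIHZf====' → invalid (4 pad chars (max 2))
String 4: '2YEOwTs=' → valid
String 5: 'p=LJqCE=' → invalid (bad char(s): ['=']; '=' in middle)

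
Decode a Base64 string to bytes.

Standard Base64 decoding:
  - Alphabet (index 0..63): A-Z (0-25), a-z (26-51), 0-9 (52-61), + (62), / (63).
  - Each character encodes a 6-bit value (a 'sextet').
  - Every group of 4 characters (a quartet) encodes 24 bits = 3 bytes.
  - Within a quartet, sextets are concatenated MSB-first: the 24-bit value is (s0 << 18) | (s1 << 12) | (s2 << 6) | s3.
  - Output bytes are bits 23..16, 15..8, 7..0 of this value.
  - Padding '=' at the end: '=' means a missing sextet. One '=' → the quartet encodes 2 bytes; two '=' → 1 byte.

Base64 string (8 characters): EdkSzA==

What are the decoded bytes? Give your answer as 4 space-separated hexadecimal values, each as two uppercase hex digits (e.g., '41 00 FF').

After char 0 ('E'=4): chars_in_quartet=1 acc=0x4 bytes_emitted=0
After char 1 ('d'=29): chars_in_quartet=2 acc=0x11D bytes_emitted=0
After char 2 ('k'=36): chars_in_quartet=3 acc=0x4764 bytes_emitted=0
After char 3 ('S'=18): chars_in_quartet=4 acc=0x11D912 -> emit 11 D9 12, reset; bytes_emitted=3
After char 4 ('z'=51): chars_in_quartet=1 acc=0x33 bytes_emitted=3
After char 5 ('A'=0): chars_in_quartet=2 acc=0xCC0 bytes_emitted=3
Padding '==': partial quartet acc=0xCC0 -> emit CC; bytes_emitted=4

Answer: 11 D9 12 CC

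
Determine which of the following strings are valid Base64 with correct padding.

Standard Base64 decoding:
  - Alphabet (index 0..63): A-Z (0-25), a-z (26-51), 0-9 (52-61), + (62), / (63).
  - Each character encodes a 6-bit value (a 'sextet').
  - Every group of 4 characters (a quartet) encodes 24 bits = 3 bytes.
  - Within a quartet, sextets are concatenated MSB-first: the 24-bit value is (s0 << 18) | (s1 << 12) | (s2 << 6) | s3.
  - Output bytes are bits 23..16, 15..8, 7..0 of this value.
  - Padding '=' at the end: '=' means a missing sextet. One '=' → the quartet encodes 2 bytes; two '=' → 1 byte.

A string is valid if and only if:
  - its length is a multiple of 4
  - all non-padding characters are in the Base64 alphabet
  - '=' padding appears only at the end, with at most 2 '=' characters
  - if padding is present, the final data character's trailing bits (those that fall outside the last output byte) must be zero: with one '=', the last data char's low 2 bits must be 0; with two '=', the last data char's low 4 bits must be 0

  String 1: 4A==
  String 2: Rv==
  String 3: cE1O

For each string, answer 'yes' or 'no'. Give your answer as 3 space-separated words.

String 1: '4A==' → valid
String 2: 'Rv==' → invalid (bad trailing bits)
String 3: 'cE1O' → valid

Answer: yes no yes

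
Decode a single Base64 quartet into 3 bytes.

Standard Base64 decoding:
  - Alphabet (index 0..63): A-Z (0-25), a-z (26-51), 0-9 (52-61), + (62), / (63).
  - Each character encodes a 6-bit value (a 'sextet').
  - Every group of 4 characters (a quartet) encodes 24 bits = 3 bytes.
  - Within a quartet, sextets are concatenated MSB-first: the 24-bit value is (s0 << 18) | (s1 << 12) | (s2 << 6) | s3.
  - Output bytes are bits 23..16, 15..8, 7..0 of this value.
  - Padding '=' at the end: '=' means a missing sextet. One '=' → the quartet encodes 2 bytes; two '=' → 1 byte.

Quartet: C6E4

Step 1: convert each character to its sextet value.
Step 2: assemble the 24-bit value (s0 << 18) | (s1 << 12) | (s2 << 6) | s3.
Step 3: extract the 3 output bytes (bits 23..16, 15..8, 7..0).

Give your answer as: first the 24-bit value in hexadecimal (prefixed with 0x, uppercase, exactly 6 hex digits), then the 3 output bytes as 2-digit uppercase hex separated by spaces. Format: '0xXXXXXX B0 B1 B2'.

Sextets: C=2, 6=58, E=4, 4=56
24-bit: (2<<18) | (58<<12) | (4<<6) | 56
      = 0x080000 | 0x03A000 | 0x000100 | 0x000038
      = 0x0BA138
Bytes: (v>>16)&0xFF=0B, (v>>8)&0xFF=A1, v&0xFF=38

Answer: 0x0BA138 0B A1 38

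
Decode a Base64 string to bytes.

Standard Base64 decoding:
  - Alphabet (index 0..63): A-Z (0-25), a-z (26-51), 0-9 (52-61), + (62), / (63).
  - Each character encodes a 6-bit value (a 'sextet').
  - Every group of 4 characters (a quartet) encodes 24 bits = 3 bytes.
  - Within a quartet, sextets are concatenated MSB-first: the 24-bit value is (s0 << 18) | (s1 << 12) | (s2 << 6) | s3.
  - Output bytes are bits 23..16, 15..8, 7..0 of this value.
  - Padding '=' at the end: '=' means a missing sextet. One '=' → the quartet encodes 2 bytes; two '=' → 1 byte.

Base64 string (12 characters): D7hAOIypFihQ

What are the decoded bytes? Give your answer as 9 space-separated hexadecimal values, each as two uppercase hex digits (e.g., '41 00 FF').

Answer: 0F B8 40 38 8C A9 16 28 50

Derivation:
After char 0 ('D'=3): chars_in_quartet=1 acc=0x3 bytes_emitted=0
After char 1 ('7'=59): chars_in_quartet=2 acc=0xFB bytes_emitted=0
After char 2 ('h'=33): chars_in_quartet=3 acc=0x3EE1 bytes_emitted=0
After char 3 ('A'=0): chars_in_quartet=4 acc=0xFB840 -> emit 0F B8 40, reset; bytes_emitted=3
After char 4 ('O'=14): chars_in_quartet=1 acc=0xE bytes_emitted=3
After char 5 ('I'=8): chars_in_quartet=2 acc=0x388 bytes_emitted=3
After char 6 ('y'=50): chars_in_quartet=3 acc=0xE232 bytes_emitted=3
After char 7 ('p'=41): chars_in_quartet=4 acc=0x388CA9 -> emit 38 8C A9, reset; bytes_emitted=6
After char 8 ('F'=5): chars_in_quartet=1 acc=0x5 bytes_emitted=6
After char 9 ('i'=34): chars_in_quartet=2 acc=0x162 bytes_emitted=6
After char 10 ('h'=33): chars_in_quartet=3 acc=0x58A1 bytes_emitted=6
After char 11 ('Q'=16): chars_in_quartet=4 acc=0x162850 -> emit 16 28 50, reset; bytes_emitted=9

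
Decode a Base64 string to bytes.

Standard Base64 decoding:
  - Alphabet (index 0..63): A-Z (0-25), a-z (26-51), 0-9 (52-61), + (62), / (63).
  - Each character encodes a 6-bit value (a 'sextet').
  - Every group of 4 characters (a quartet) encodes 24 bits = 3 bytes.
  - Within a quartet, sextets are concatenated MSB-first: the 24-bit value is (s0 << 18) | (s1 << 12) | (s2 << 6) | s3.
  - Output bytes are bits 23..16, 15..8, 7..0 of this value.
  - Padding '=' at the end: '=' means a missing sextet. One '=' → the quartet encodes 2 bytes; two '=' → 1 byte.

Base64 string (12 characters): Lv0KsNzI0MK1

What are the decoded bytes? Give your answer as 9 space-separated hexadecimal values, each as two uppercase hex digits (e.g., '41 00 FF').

After char 0 ('L'=11): chars_in_quartet=1 acc=0xB bytes_emitted=0
After char 1 ('v'=47): chars_in_quartet=2 acc=0x2EF bytes_emitted=0
After char 2 ('0'=52): chars_in_quartet=3 acc=0xBBF4 bytes_emitted=0
After char 3 ('K'=10): chars_in_quartet=4 acc=0x2EFD0A -> emit 2E FD 0A, reset; bytes_emitted=3
After char 4 ('s'=44): chars_in_quartet=1 acc=0x2C bytes_emitted=3
After char 5 ('N'=13): chars_in_quartet=2 acc=0xB0D bytes_emitted=3
After char 6 ('z'=51): chars_in_quartet=3 acc=0x2C373 bytes_emitted=3
After char 7 ('I'=8): chars_in_quartet=4 acc=0xB0DCC8 -> emit B0 DC C8, reset; bytes_emitted=6
After char 8 ('0'=52): chars_in_quartet=1 acc=0x34 bytes_emitted=6
After char 9 ('M'=12): chars_in_quartet=2 acc=0xD0C bytes_emitted=6
After char 10 ('K'=10): chars_in_quartet=3 acc=0x3430A bytes_emitted=6
After char 11 ('1'=53): chars_in_quartet=4 acc=0xD0C2B5 -> emit D0 C2 B5, reset; bytes_emitted=9

Answer: 2E FD 0A B0 DC C8 D0 C2 B5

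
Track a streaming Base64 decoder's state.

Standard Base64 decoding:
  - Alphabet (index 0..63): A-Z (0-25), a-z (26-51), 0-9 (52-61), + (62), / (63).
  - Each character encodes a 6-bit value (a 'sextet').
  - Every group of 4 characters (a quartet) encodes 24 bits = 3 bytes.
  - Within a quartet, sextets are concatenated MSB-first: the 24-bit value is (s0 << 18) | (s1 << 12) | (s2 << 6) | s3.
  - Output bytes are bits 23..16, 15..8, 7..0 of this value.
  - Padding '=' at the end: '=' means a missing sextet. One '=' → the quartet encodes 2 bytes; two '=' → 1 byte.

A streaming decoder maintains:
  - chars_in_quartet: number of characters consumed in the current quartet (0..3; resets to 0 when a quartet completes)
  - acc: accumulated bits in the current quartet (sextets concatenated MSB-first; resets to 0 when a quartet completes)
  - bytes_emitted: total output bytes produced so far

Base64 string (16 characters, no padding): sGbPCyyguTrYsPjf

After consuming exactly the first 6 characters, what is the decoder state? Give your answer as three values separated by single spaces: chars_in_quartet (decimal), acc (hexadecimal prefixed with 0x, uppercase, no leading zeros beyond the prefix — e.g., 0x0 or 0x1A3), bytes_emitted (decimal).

After char 0 ('s'=44): chars_in_quartet=1 acc=0x2C bytes_emitted=0
After char 1 ('G'=6): chars_in_quartet=2 acc=0xB06 bytes_emitted=0
After char 2 ('b'=27): chars_in_quartet=3 acc=0x2C19B bytes_emitted=0
After char 3 ('P'=15): chars_in_quartet=4 acc=0xB066CF -> emit B0 66 CF, reset; bytes_emitted=3
After char 4 ('C'=2): chars_in_quartet=1 acc=0x2 bytes_emitted=3
After char 5 ('y'=50): chars_in_quartet=2 acc=0xB2 bytes_emitted=3

Answer: 2 0xB2 3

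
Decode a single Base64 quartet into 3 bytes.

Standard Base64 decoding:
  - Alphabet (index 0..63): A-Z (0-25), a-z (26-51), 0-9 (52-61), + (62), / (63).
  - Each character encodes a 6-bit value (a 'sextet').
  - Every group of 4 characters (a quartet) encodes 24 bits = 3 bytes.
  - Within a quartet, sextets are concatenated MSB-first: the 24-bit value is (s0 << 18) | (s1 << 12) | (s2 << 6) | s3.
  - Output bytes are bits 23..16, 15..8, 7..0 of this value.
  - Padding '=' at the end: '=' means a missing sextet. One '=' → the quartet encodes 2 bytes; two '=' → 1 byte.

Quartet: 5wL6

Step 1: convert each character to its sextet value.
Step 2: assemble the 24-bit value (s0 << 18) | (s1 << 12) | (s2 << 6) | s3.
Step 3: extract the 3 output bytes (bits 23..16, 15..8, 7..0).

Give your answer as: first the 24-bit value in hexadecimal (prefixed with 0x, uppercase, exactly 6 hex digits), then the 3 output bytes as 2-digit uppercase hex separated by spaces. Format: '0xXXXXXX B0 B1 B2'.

Sextets: 5=57, w=48, L=11, 6=58
24-bit: (57<<18) | (48<<12) | (11<<6) | 58
      = 0xE40000 | 0x030000 | 0x0002C0 | 0x00003A
      = 0xE702FA
Bytes: (v>>16)&0xFF=E7, (v>>8)&0xFF=02, v&0xFF=FA

Answer: 0xE702FA E7 02 FA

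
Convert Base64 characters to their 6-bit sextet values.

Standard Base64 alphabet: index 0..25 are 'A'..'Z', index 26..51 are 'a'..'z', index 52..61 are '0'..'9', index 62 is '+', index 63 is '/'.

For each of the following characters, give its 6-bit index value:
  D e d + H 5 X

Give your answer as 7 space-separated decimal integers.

'D': A..Z range, ord('D') − ord('A') = 3
'e': a..z range, 26 + ord('e') − ord('a') = 30
'd': a..z range, 26 + ord('d') − ord('a') = 29
'+': index 62
'H': A..Z range, ord('H') − ord('A') = 7
'5': 0..9 range, 52 + ord('5') − ord('0') = 57
'X': A..Z range, ord('X') − ord('A') = 23

Answer: 3 30 29 62 7 57 23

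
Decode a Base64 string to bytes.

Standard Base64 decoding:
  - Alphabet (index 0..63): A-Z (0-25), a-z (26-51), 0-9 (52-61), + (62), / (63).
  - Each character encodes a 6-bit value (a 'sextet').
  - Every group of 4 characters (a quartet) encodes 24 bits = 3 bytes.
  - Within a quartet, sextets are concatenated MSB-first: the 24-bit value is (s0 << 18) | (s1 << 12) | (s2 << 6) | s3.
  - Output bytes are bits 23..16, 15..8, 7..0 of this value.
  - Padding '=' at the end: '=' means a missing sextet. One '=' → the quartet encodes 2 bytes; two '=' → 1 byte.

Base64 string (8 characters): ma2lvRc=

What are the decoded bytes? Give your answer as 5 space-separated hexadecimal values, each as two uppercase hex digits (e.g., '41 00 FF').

Answer: 99 AD A5 BD 17

Derivation:
After char 0 ('m'=38): chars_in_quartet=1 acc=0x26 bytes_emitted=0
After char 1 ('a'=26): chars_in_quartet=2 acc=0x99A bytes_emitted=0
After char 2 ('2'=54): chars_in_quartet=3 acc=0x266B6 bytes_emitted=0
After char 3 ('l'=37): chars_in_quartet=4 acc=0x99ADA5 -> emit 99 AD A5, reset; bytes_emitted=3
After char 4 ('v'=47): chars_in_quartet=1 acc=0x2F bytes_emitted=3
After char 5 ('R'=17): chars_in_quartet=2 acc=0xBD1 bytes_emitted=3
After char 6 ('c'=28): chars_in_quartet=3 acc=0x2F45C bytes_emitted=3
Padding '=': partial quartet acc=0x2F45C -> emit BD 17; bytes_emitted=5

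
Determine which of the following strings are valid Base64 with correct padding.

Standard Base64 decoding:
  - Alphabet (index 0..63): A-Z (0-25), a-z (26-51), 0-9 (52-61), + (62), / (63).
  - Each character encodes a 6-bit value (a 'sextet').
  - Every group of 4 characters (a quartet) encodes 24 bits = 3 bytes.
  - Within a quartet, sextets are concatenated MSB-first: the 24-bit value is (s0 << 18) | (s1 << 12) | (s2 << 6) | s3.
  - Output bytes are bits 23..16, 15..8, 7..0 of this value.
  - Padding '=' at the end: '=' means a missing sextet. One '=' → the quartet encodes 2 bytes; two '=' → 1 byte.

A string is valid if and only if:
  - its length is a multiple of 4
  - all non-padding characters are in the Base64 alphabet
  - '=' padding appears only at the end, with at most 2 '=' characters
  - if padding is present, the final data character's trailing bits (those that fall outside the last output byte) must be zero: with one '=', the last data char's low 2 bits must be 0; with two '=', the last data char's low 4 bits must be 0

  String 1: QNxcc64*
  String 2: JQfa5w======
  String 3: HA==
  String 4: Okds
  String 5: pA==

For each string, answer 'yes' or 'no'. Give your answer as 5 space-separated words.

Answer: no no yes yes yes

Derivation:
String 1: 'QNxcc64*' → invalid (bad char(s): ['*'])
String 2: 'JQfa5w======' → invalid (6 pad chars (max 2))
String 3: 'HA==' → valid
String 4: 'Okds' → valid
String 5: 'pA==' → valid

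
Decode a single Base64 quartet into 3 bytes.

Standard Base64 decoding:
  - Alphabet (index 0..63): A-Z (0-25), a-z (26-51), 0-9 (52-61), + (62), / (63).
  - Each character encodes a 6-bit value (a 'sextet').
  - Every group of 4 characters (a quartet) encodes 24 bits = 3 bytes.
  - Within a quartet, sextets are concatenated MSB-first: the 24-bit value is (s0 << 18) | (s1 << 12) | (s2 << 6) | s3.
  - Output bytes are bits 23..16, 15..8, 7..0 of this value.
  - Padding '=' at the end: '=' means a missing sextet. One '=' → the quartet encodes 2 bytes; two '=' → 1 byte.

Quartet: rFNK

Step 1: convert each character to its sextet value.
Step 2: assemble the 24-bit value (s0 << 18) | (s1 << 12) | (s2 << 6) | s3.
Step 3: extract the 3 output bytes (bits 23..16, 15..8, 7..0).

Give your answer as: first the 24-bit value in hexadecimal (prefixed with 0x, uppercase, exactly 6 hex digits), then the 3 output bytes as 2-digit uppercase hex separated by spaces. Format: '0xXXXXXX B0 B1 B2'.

Answer: 0xAC534A AC 53 4A

Derivation:
Sextets: r=43, F=5, N=13, K=10
24-bit: (43<<18) | (5<<12) | (13<<6) | 10
      = 0xAC0000 | 0x005000 | 0x000340 | 0x00000A
      = 0xAC534A
Bytes: (v>>16)&0xFF=AC, (v>>8)&0xFF=53, v&0xFF=4A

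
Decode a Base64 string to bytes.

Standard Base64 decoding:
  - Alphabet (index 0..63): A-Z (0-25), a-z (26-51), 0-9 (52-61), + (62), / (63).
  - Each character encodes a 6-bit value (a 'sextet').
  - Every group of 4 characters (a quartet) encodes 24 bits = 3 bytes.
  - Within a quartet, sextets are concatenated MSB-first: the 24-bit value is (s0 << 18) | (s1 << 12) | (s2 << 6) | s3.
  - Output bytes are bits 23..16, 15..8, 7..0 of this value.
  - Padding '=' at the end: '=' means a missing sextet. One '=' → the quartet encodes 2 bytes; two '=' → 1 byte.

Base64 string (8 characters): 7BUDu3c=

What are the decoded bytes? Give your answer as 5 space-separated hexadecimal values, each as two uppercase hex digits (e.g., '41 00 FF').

After char 0 ('7'=59): chars_in_quartet=1 acc=0x3B bytes_emitted=0
After char 1 ('B'=1): chars_in_quartet=2 acc=0xEC1 bytes_emitted=0
After char 2 ('U'=20): chars_in_quartet=3 acc=0x3B054 bytes_emitted=0
After char 3 ('D'=3): chars_in_quartet=4 acc=0xEC1503 -> emit EC 15 03, reset; bytes_emitted=3
After char 4 ('u'=46): chars_in_quartet=1 acc=0x2E bytes_emitted=3
After char 5 ('3'=55): chars_in_quartet=2 acc=0xBB7 bytes_emitted=3
After char 6 ('c'=28): chars_in_quartet=3 acc=0x2EDDC bytes_emitted=3
Padding '=': partial quartet acc=0x2EDDC -> emit BB 77; bytes_emitted=5

Answer: EC 15 03 BB 77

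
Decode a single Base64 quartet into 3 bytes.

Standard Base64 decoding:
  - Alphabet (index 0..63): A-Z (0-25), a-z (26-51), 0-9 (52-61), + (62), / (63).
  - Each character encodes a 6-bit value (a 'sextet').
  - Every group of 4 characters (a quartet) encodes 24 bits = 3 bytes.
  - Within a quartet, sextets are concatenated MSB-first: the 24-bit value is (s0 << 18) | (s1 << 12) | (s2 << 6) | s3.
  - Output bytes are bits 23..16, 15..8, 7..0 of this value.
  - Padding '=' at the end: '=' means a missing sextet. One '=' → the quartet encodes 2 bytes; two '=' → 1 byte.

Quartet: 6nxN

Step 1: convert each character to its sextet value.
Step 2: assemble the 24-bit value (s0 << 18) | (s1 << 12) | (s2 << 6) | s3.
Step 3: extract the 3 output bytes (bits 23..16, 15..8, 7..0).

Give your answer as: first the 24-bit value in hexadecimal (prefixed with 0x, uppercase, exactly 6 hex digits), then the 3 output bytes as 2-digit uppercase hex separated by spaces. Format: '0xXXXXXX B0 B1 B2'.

Answer: 0xEA7C4D EA 7C 4D

Derivation:
Sextets: 6=58, n=39, x=49, N=13
24-bit: (58<<18) | (39<<12) | (49<<6) | 13
      = 0xE80000 | 0x027000 | 0x000C40 | 0x00000D
      = 0xEA7C4D
Bytes: (v>>16)&0xFF=EA, (v>>8)&0xFF=7C, v&0xFF=4D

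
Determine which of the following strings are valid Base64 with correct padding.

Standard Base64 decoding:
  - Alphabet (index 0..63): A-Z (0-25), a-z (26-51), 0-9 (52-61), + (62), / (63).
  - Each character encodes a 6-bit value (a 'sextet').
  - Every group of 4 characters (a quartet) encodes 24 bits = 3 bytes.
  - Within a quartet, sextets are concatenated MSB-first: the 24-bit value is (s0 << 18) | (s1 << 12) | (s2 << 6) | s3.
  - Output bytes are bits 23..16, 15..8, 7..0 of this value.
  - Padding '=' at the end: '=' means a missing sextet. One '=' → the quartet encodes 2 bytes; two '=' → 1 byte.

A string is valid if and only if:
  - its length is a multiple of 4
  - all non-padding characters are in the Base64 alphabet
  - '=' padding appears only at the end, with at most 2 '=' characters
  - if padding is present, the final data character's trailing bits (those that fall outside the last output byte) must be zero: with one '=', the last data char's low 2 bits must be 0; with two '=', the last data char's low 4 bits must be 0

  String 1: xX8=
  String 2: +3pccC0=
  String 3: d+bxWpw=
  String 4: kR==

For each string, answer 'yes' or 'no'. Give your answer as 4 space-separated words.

Answer: yes yes yes no

Derivation:
String 1: 'xX8=' → valid
String 2: '+3pccC0=' → valid
String 3: 'd+bxWpw=' → valid
String 4: 'kR==' → invalid (bad trailing bits)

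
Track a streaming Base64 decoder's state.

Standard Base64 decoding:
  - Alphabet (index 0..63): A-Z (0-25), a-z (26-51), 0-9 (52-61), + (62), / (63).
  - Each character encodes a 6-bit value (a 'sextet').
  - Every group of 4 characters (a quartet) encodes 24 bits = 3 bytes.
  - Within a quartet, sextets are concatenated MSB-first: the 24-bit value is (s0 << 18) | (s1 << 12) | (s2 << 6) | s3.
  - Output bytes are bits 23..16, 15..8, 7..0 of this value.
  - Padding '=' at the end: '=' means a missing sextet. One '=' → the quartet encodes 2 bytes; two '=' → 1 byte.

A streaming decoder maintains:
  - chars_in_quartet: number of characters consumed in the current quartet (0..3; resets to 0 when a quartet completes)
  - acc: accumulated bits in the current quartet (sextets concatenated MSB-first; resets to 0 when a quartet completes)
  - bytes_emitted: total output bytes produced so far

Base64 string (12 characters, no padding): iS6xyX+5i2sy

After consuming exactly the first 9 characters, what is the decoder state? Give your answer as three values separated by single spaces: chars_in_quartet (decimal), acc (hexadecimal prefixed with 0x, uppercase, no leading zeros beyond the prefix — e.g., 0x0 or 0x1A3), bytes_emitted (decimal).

Answer: 1 0x22 6

Derivation:
After char 0 ('i'=34): chars_in_quartet=1 acc=0x22 bytes_emitted=0
After char 1 ('S'=18): chars_in_quartet=2 acc=0x892 bytes_emitted=0
After char 2 ('6'=58): chars_in_quartet=3 acc=0x224BA bytes_emitted=0
After char 3 ('x'=49): chars_in_quartet=4 acc=0x892EB1 -> emit 89 2E B1, reset; bytes_emitted=3
After char 4 ('y'=50): chars_in_quartet=1 acc=0x32 bytes_emitted=3
After char 5 ('X'=23): chars_in_quartet=2 acc=0xC97 bytes_emitted=3
After char 6 ('+'=62): chars_in_quartet=3 acc=0x325FE bytes_emitted=3
After char 7 ('5'=57): chars_in_quartet=4 acc=0xC97FB9 -> emit C9 7F B9, reset; bytes_emitted=6
After char 8 ('i'=34): chars_in_quartet=1 acc=0x22 bytes_emitted=6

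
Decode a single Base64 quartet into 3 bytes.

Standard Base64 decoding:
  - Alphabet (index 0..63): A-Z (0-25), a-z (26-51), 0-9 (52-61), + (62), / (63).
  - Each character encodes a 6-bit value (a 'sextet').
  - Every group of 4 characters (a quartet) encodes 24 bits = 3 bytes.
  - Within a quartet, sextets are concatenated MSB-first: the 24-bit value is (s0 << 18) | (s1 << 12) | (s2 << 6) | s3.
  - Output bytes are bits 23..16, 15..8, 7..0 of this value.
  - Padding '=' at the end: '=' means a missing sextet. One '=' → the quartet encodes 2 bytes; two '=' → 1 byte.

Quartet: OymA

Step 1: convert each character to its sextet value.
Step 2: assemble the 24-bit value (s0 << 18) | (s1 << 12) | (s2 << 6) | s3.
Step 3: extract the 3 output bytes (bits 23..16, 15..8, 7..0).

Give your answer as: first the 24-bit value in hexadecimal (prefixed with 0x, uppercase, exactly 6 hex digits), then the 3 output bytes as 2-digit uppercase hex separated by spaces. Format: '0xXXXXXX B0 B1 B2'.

Answer: 0x3B2980 3B 29 80

Derivation:
Sextets: O=14, y=50, m=38, A=0
24-bit: (14<<18) | (50<<12) | (38<<6) | 0
      = 0x380000 | 0x032000 | 0x000980 | 0x000000
      = 0x3B2980
Bytes: (v>>16)&0xFF=3B, (v>>8)&0xFF=29, v&0xFF=80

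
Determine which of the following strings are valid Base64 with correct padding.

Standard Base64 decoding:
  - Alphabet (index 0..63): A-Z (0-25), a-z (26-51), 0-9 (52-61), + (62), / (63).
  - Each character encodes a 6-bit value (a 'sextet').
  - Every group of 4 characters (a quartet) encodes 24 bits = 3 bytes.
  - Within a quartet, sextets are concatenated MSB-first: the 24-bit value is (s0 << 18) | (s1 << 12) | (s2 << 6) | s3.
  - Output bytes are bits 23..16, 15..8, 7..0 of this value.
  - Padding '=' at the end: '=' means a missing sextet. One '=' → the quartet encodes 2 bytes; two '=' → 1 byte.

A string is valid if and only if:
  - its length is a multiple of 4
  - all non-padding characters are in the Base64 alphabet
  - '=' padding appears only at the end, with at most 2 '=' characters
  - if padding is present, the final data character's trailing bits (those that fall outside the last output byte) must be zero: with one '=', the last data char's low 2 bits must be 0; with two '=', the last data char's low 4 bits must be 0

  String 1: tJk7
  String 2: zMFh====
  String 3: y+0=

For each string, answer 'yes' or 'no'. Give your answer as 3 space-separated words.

Answer: yes no yes

Derivation:
String 1: 'tJk7' → valid
String 2: 'zMFh====' → invalid (4 pad chars (max 2))
String 3: 'y+0=' → valid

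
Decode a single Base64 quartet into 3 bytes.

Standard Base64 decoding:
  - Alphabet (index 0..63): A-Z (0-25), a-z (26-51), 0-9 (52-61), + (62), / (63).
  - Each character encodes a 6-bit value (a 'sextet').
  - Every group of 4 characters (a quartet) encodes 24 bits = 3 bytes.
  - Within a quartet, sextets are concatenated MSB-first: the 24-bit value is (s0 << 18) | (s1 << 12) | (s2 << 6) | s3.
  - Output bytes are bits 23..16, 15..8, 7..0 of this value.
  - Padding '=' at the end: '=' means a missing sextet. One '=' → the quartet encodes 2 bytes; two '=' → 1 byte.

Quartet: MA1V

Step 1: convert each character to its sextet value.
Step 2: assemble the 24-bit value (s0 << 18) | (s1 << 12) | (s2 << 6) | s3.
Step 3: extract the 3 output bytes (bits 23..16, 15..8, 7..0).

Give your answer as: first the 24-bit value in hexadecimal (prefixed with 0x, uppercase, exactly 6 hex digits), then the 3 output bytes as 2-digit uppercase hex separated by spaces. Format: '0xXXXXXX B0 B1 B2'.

Sextets: M=12, A=0, 1=53, V=21
24-bit: (12<<18) | (0<<12) | (53<<6) | 21
      = 0x300000 | 0x000000 | 0x000D40 | 0x000015
      = 0x300D55
Bytes: (v>>16)&0xFF=30, (v>>8)&0xFF=0D, v&0xFF=55

Answer: 0x300D55 30 0D 55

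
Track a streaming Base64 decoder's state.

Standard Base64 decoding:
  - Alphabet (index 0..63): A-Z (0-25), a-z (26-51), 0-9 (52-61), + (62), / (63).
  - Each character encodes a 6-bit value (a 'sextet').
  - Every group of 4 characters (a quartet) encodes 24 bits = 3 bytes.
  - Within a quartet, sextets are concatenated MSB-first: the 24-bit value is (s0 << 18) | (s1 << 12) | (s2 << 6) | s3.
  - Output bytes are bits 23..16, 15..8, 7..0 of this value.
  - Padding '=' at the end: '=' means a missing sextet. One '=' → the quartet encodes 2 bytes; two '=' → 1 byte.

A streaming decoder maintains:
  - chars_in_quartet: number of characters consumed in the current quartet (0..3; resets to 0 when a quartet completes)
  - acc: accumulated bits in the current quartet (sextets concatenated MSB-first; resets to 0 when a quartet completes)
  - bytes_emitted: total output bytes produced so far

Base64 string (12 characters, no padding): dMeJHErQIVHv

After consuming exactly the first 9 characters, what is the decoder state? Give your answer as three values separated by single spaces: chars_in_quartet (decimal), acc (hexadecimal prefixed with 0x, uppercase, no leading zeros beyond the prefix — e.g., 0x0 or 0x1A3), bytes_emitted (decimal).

After char 0 ('d'=29): chars_in_quartet=1 acc=0x1D bytes_emitted=0
After char 1 ('M'=12): chars_in_quartet=2 acc=0x74C bytes_emitted=0
After char 2 ('e'=30): chars_in_quartet=3 acc=0x1D31E bytes_emitted=0
After char 3 ('J'=9): chars_in_quartet=4 acc=0x74C789 -> emit 74 C7 89, reset; bytes_emitted=3
After char 4 ('H'=7): chars_in_quartet=1 acc=0x7 bytes_emitted=3
After char 5 ('E'=4): chars_in_quartet=2 acc=0x1C4 bytes_emitted=3
After char 6 ('r'=43): chars_in_quartet=3 acc=0x712B bytes_emitted=3
After char 7 ('Q'=16): chars_in_quartet=4 acc=0x1C4AD0 -> emit 1C 4A D0, reset; bytes_emitted=6
After char 8 ('I'=8): chars_in_quartet=1 acc=0x8 bytes_emitted=6

Answer: 1 0x8 6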